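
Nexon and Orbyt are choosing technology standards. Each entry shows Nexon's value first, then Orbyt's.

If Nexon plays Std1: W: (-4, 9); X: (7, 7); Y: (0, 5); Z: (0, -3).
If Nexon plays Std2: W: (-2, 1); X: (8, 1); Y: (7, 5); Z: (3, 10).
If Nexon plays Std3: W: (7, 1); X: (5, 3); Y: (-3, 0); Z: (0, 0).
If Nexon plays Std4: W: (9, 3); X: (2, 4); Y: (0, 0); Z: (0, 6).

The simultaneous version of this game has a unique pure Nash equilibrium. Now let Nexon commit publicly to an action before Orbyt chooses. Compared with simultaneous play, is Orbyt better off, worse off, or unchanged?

worse off

Backward induction with Nexon moving first.
- Std1: BR = W, leader payoff -4.
- Std2: BR = Z, leader payoff 3.
- Std3: BR = X, leader payoff 5.
- Std4: BR = Z, leader payoff 0.
Nexon's induced payoffs are -4, 3, 5, 0, so Nexon commits to Std3. Subgame-perfect outcome: (Std3, X) with payoffs (5, 3).
Now find the simultaneous Nash equilibrium.
Nexon's best replies: W→Std4; X→Std2; Y→Std2; Z→Std2.
Orbyt's best replies: Std1→W; Std2→Z; Std3→X; Std4→Z.
Only (Std2, Z) has each player best-responding; Nash payoffs (3, 10).
Orbyt earns 3 sequentially versus 10 at the Nash outcome: worse off.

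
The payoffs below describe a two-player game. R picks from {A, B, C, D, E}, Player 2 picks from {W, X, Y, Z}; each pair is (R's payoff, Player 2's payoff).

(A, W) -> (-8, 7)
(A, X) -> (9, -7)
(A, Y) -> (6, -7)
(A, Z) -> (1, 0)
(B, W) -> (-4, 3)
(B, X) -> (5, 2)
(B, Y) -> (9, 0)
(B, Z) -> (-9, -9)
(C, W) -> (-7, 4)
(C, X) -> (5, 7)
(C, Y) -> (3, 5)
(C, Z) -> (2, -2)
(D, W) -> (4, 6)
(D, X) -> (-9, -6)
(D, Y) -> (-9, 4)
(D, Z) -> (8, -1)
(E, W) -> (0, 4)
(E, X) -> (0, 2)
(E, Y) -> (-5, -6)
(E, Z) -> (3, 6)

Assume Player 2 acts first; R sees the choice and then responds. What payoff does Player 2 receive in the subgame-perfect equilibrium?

Backward induction with Player 2 moving first.
- W: BR = D, leader payoff 6.
- X: BR = A, leader payoff -7.
- Y: BR = B, leader payoff 0.
- Z: BR = D, leader payoff -1.
Among 6, -7, 0, -1, the best is 6 at W. Subgame-perfect outcome: (D, W) with payoffs (4, 6).

6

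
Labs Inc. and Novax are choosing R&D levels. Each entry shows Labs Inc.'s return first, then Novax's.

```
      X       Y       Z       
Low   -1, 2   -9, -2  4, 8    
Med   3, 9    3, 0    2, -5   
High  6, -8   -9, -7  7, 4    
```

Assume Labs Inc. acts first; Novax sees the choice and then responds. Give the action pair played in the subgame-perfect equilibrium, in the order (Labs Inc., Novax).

(High, Z)

Backward induction with Labs Inc. moving first.
- Low: Novax compares 2, -2, 8 and picks Z; Labs Inc. would get 4.
- Med: Novax compares 9, 0, -5 and picks X; Labs Inc. would get 3.
- High: Novax compares -8, -7, 4 and picks Z; Labs Inc. would get 7.
Labs Inc.'s induced payoffs are 4, 3, 7, so Labs Inc. commits to High. Subgame-perfect outcome: (High, Z) with payoffs (7, 4).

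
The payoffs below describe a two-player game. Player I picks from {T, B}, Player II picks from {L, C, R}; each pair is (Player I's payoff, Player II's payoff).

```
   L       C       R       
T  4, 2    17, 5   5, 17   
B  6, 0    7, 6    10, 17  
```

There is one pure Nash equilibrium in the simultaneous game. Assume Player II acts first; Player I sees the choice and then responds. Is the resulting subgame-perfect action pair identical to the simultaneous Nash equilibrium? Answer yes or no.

yes

Work backward from Player I's decision.
- L: BR = B, leader payoff 0.
- C: BR = T, leader payoff 5.
- R: BR = B, leader payoff 17.
Player II's induced payoffs are 0, 5, 17, so Player II commits to R. Subgame-perfect outcome: (B, R) with payoffs (10, 17).
For the simultaneous game, intersect best replies.
Player I's best replies: L→B; C→T; R→B.
Player II's best replies: T→R; B→R.
The unique mutual best reply is (B, R), giving (10, 17).
Sequential outcome (B, R) coincides with the Nash profile (B, R).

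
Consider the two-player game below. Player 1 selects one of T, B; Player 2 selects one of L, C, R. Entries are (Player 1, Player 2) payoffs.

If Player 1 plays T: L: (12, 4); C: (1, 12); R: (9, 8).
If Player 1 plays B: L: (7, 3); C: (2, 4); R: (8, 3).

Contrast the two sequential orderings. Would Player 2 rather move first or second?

first

If Player 1 leads: Player 2's best replies are T→C, B→C; Player 1's induced payoffs 1, 2; outcome (B, C), payoffs (2, 4).
If Player 2 leads: Player 1's best replies are L→T, C→B, R→T; Player 2's induced payoffs 4, 4, 8; outcome (T, R), payoffs (9, 8).
Player 2 gets 8 moving first and 4 moving second, so Player 2 prefers to move first.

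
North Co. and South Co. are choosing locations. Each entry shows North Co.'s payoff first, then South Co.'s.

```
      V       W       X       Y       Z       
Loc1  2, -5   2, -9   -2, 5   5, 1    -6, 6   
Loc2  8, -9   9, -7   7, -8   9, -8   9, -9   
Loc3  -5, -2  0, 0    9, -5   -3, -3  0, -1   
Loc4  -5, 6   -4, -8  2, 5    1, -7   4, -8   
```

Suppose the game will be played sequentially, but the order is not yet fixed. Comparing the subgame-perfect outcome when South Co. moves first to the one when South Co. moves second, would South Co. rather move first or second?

first

If North Co. leads: South Co.'s best replies are Loc1→Z, Loc2→W, Loc3→W, Loc4→V; North Co.'s induced payoffs -6, 9, 0, -5; outcome (Loc2, W), payoffs (9, -7).
If South Co. leads: North Co.'s best replies are V→Loc2, W→Loc2, X→Loc3, Y→Loc2, Z→Loc2; South Co.'s induced payoffs -9, -7, -5, -8, -9; outcome (Loc3, X), payoffs (9, -5).
South Co. gets -5 moving first and -7 moving second, so South Co. prefers to move first.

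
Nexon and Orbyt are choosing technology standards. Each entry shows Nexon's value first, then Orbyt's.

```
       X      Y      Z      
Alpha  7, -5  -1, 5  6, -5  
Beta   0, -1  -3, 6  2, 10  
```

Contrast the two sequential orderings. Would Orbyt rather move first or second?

If Nexon leads: Orbyt's best replies are Alpha→Y, Beta→Z; Nexon's induced payoffs -1, 2; outcome (Beta, Z), payoffs (2, 10).
If Orbyt leads: Nexon's best replies are X→Alpha, Y→Alpha, Z→Alpha; Orbyt's induced payoffs -5, 5, -5; outcome (Alpha, Y), payoffs (-1, 5).
Orbyt gets 5 moving first and 10 moving second, so Orbyt prefers to move second.

second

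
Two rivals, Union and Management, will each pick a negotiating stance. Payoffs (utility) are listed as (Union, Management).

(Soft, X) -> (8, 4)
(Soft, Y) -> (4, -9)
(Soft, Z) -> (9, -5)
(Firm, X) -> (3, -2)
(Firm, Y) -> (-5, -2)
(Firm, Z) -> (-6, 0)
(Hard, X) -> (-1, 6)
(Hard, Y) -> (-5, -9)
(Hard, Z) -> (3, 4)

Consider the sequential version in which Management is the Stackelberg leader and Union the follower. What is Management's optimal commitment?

Solve by backward induction (Management leads).
- X: BR = Soft, leader payoff 4.
- Y: BR = Soft, leader payoff -9.
- Z: BR = Soft, leader payoff -5.
Among 4, -9, -5, the best is 4 at X. Subgame-perfect outcome: (Soft, X) with payoffs (8, 4).

X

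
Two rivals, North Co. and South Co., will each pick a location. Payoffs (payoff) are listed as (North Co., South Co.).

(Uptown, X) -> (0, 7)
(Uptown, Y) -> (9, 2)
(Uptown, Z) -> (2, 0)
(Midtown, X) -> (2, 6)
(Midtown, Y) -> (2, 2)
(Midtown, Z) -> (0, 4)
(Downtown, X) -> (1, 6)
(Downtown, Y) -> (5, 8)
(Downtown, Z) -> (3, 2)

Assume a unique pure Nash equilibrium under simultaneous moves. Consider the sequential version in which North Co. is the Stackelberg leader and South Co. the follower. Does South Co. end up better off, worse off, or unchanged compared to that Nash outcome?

Backward induction with North Co. moving first.
- Uptown → South Co. plays X (best of 7, 2, 0); North Co. gets 0.
- Midtown → South Co. plays X (best of 6, 2, 4); North Co. gets 2.
- Downtown → South Co. plays Y (best of 6, 8, 2); North Co. gets 5.
North Co.'s induced payoffs are 0, 2, 5, so North Co. commits to Downtown. Subgame-perfect outcome: (Downtown, Y) with payoffs (5, 8).
Now find the simultaneous Nash equilibrium.
North Co.'s best replies: X→Midtown; Y→Uptown; Z→Downtown.
South Co.'s best replies: Uptown→X; Midtown→X; Downtown→Y.
The unique mutual best reply is (Midtown, X), giving (2, 6).
South Co. earns 8 sequentially versus 6 at the Nash outcome: better off.

better off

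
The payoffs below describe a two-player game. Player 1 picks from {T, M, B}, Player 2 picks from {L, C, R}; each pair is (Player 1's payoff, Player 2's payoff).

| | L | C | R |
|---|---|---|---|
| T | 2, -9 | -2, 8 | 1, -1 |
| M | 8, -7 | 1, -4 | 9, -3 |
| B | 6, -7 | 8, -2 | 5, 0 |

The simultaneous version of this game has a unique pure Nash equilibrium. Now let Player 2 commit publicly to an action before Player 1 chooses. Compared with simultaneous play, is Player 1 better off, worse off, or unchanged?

Work backward from Player 1's decision.
- L: Player 1 compares 2, 8, 6 and picks M; Player 2 would get -7.
- C: Player 1 compares -2, 1, 8 and picks B; Player 2 would get -2.
- R: Player 1 compares 1, 9, 5 and picks M; Player 2 would get -3.
Maximizing over -7, -2, -3, Player 2 chooses C. Subgame-perfect outcome: (B, C) with payoffs (8, -2).
Now find the simultaneous Nash equilibrium.
Player 1's best replies: L→M; C→B; R→M.
Player 2's best replies: T→C; M→R; B→R.
The unique mutual best reply is (M, R), giving (9, -3).
Player 1 earns 8 sequentially versus 9 at the Nash outcome: worse off.

worse off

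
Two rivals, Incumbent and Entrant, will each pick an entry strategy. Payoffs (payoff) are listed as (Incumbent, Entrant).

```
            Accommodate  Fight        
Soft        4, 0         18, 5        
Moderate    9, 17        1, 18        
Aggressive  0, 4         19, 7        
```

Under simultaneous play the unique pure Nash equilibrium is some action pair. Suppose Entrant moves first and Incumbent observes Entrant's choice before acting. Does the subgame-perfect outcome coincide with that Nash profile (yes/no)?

no

Solve by backward induction (Entrant leads).
- Accommodate → Incumbent plays Moderate (best of 4, 9, 0); Entrant gets 17.
- Fight → Incumbent plays Aggressive (best of 18, 1, 19); Entrant gets 7.
Maximizing over 17, 7, Entrant chooses Accommodate. Subgame-perfect outcome: (Moderate, Accommodate) with payoffs (9, 17).
Now find the simultaneous Nash equilibrium.
Incumbent's best replies: Accommodate→Moderate; Fight→Aggressive.
Entrant's best replies: Soft→Fight; Moderate→Fight; Aggressive→Fight.
Only (Aggressive, Fight) has each player best-responding; Nash payoffs (19, 7).
Sequential outcome (Moderate, Accommodate) differs from the Nash profile (Aggressive, Fight).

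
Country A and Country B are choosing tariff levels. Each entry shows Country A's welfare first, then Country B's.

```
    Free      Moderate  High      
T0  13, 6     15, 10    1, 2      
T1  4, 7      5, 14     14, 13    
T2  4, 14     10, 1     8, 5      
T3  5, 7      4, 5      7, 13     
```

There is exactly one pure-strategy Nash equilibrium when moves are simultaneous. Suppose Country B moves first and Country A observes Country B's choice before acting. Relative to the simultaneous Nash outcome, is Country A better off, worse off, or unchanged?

worse off

Solve by backward induction (Country B leads).
- Free → Country A plays T0 (best of 13, 4, 4, 5); Country B gets 6.
- Moderate → Country A plays T0 (best of 15, 5, 10, 4); Country B gets 10.
- High → Country A plays T1 (best of 1, 14, 8, 7); Country B gets 13.
Country B's induced payoffs are 6, 10, 13, so Country B commits to High. Subgame-perfect outcome: (T1, High) with payoffs (14, 13).
Now find the simultaneous Nash equilibrium.
Country A's best replies: Free→T0; Moderate→T0; High→T1.
Country B's best replies: T0→Moderate; T1→Moderate; T2→Free; T3→High.
Only (T0, Moderate) has each player best-responding; Nash payoffs (15, 10).
Country A earns 14 sequentially versus 15 at the Nash outcome: worse off.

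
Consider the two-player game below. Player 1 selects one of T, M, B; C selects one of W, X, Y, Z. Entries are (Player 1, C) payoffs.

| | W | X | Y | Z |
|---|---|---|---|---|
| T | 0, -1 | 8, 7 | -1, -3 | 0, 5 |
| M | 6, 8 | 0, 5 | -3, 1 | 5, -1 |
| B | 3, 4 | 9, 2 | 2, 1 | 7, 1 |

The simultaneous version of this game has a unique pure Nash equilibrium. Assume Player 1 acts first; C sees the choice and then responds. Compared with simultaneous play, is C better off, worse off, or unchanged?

worse off

Work backward from C's decision.
- T: BR = X, leader payoff 8.
- M: BR = W, leader payoff 6.
- B: BR = W, leader payoff 3.
Maximizing over 8, 6, 3, Player 1 chooses T. Subgame-perfect outcome: (T, X) with payoffs (8, 7).
For the simultaneous game, intersect best replies.
Player 1's best replies: W→M; X→B; Y→B; Z→B.
C's best replies: T→X; M→W; B→W.
Only (M, W) has each player best-responding; Nash payoffs (6, 8).
C earns 7 sequentially versus 8 at the Nash outcome: worse off.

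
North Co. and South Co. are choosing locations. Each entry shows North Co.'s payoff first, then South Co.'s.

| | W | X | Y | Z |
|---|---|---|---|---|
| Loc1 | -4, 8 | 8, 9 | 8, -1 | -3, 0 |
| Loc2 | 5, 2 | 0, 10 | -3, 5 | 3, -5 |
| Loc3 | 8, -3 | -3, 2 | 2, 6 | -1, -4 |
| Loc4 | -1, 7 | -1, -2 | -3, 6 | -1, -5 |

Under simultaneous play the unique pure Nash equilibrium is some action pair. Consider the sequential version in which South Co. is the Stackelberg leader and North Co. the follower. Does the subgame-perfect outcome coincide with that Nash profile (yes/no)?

Work backward from North Co.'s decision.
- W → North Co. plays Loc3 (best of -4, 5, 8, -1); South Co. gets -3.
- X → North Co. plays Loc1 (best of 8, 0, -3, -1); South Co. gets 9.
- Y → North Co. plays Loc1 (best of 8, -3, 2, -3); South Co. gets -1.
- Z → North Co. plays Loc2 (best of -3, 3, -1, -1); South Co. gets -5.
South Co.'s induced payoffs are -3, 9, -1, -5, so South Co. commits to X. Subgame-perfect outcome: (Loc1, X) with payoffs (8, 9).
Now find the simultaneous Nash equilibrium.
North Co.'s best replies: W→Loc3; X→Loc1; Y→Loc1; Z→Loc2.
South Co.'s best replies: Loc1→X; Loc2→X; Loc3→Y; Loc4→W.
The unique mutual best reply is (Loc1, X), giving (8, 9).
Sequential outcome (Loc1, X) coincides with the Nash profile (Loc1, X).

yes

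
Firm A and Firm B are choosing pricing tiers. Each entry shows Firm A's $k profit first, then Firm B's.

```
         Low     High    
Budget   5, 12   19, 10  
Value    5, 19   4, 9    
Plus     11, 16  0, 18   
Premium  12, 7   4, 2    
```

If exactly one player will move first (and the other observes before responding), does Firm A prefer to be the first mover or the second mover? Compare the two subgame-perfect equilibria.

If Firm A leads: Firm B's best replies are Budget→Low, Value→Low, Plus→High, Premium→Low; Firm A's induced payoffs 5, 5, 0, 12; outcome (Premium, Low), payoffs (12, 7).
If Firm B leads: Firm A's best replies are Low→Premium, High→Budget; Firm B's induced payoffs 7, 10; outcome (Budget, High), payoffs (19, 10).
Firm A gets 12 moving first and 19 moving second, so Firm A prefers to move second.

second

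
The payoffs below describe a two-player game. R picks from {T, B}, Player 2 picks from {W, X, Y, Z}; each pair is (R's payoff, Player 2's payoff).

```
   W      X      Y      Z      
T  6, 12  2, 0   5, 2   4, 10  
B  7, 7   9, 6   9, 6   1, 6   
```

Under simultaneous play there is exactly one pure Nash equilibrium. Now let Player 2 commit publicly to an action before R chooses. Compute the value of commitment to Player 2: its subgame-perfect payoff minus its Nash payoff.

3

Solve by backward induction (Player 2 leads).
- W: R compares 6, 7 and picks B; Player 2 would get 7.
- X: R compares 2, 9 and picks B; Player 2 would get 6.
- Y: R compares 5, 9 and picks B; Player 2 would get 6.
- Z: R compares 4, 1 and picks T; Player 2 would get 10.
Player 2's induced payoffs are 7, 6, 6, 10, so Player 2 commits to Z. Subgame-perfect outcome: (T, Z) with payoffs (4, 10).
For the simultaneous game, intersect best replies.
R's best replies: W→B; X→B; Y→B; Z→T.
Player 2's best replies: T→W; B→W.
Only (B, W) has each player best-responding; Nash payoffs (7, 7).
Player 2's commitment gain: 10 − 7 = 3.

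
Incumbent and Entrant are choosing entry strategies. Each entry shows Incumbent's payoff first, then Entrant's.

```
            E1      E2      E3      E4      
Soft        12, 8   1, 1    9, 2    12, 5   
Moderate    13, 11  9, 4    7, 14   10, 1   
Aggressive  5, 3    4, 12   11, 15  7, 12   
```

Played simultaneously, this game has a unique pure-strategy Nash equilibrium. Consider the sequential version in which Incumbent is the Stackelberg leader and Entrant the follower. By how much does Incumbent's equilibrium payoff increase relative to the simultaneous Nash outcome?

1

Solve by backward induction (Incumbent leads).
- Soft: BR = E1, leader payoff 12.
- Moderate: BR = E3, leader payoff 7.
- Aggressive: BR = E3, leader payoff 11.
Maximizing over 12, 7, 11, Incumbent chooses Soft. Subgame-perfect outcome: (Soft, E1) with payoffs (12, 8).
For the simultaneous game, intersect best replies.
Incumbent's best replies: E1→Moderate; E2→Moderate; E3→Aggressive; E4→Soft.
Entrant's best replies: Soft→E1; Moderate→E3; Aggressive→E3.
The unique mutual best reply is (Aggressive, E3), giving (11, 15).
Incumbent's commitment gain: 12 − 11 = 1.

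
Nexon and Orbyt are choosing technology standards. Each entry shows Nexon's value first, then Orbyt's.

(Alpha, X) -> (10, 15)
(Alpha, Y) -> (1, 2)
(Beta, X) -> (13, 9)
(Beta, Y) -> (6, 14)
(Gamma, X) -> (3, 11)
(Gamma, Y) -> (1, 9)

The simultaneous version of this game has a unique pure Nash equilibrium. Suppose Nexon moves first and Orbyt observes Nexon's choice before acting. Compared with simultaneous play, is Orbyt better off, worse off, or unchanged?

Orbyt best-responds to each possible Nexon move:
- Alpha: Orbyt compares 15, 2 and picks X; Nexon would get 10.
- Beta: Orbyt compares 9, 14 and picks Y; Nexon would get 6.
- Gamma: Orbyt compares 11, 9 and picks X; Nexon would get 3.
Maximizing over 10, 6, 3, Nexon chooses Alpha. Subgame-perfect outcome: (Alpha, X) with payoffs (10, 15).
For the simultaneous game, intersect best replies.
Nexon's best replies: X→Beta; Y→Beta.
Orbyt's best replies: Alpha→X; Beta→Y; Gamma→X.
The unique mutual best reply is (Beta, Y), giving (6, 14).
Orbyt earns 15 sequentially versus 14 at the Nash outcome: better off.

better off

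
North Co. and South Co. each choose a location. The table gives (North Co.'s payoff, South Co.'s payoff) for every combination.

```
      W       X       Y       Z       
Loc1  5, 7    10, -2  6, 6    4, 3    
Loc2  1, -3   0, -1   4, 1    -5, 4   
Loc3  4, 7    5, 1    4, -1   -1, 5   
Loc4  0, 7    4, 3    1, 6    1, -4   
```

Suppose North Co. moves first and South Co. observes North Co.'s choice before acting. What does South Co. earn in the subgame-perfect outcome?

South Co. best-responds to each possible North Co. move:
- Loc1: BR = W, leader payoff 5.
- Loc2: BR = Z, leader payoff -5.
- Loc3: BR = W, leader payoff 4.
- Loc4: BR = W, leader payoff 0.
North Co.'s induced payoffs are 5, -5, 4, 0, so North Co. commits to Loc1. Subgame-perfect outcome: (Loc1, W) with payoffs (5, 7).

7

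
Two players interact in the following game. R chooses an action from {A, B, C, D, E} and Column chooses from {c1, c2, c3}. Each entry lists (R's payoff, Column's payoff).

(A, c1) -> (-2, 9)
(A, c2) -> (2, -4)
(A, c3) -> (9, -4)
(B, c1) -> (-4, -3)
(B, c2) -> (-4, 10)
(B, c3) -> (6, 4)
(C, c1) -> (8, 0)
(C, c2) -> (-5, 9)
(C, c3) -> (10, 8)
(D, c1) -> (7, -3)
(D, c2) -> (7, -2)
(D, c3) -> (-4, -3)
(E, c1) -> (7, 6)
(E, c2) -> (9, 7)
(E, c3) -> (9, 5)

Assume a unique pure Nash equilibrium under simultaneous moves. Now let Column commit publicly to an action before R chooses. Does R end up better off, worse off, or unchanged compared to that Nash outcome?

Backward induction with Column moving first.
- c1: BR = C, leader payoff 0.
- c2: BR = E, leader payoff 7.
- c3: BR = C, leader payoff 8.
Column's induced payoffs are 0, 7, 8, so Column commits to c3. Subgame-perfect outcome: (C, c3) with payoffs (10, 8).
For the simultaneous game, intersect best replies.
R's best replies: c1→C; c2→E; c3→C.
Column's best replies: A→c1; B→c2; C→c2; D→c2; E→c2.
Only (E, c2) has each player best-responding; Nash payoffs (9, 7).
R earns 10 sequentially versus 9 at the Nash outcome: better off.

better off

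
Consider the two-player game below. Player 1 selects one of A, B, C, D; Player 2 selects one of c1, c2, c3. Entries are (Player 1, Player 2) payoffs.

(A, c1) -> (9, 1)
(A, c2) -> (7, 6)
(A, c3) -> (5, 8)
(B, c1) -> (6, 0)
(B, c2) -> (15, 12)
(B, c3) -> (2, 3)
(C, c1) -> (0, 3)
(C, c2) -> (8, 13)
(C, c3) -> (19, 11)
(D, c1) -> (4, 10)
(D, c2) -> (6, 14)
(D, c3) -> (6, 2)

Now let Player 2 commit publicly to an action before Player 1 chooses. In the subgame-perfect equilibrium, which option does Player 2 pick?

c2

Work backward from Player 1's decision.
- c1: BR = A, leader payoff 1.
- c2: BR = B, leader payoff 12.
- c3: BR = C, leader payoff 11.
Maximizing over 1, 12, 11, Player 2 chooses c2. Subgame-perfect outcome: (B, c2) with payoffs (15, 12).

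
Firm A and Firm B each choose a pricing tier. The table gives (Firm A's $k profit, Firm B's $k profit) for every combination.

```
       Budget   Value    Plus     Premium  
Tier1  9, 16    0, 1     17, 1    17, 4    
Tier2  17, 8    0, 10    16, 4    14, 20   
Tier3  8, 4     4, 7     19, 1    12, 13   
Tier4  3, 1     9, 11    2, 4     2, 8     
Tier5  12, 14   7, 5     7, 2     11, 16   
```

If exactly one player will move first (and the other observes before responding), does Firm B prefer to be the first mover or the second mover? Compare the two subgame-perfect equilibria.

second

If Firm A leads: Firm B's best replies are Tier1→Budget, Tier2→Premium, Tier3→Premium, Tier4→Value, Tier5→Premium; Firm A's induced payoffs 9, 14, 12, 9, 11; outcome (Tier2, Premium), payoffs (14, 20).
If Firm B leads: Firm A's best replies are Budget→Tier2, Value→Tier4, Plus→Tier3, Premium→Tier1; Firm B's induced payoffs 8, 11, 1, 4; outcome (Tier4, Value), payoffs (9, 11).
Firm B gets 11 moving first and 20 moving second, so Firm B prefers to move second.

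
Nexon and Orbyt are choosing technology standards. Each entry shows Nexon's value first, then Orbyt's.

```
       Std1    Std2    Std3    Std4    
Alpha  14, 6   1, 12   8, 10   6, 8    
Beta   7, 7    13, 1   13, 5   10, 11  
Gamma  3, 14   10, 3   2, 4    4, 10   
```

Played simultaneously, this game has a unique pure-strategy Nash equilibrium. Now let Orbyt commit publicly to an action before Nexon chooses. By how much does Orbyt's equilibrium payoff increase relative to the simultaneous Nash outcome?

Nexon best-responds to each possible Orbyt move:
- Std1 → Nexon plays Alpha (best of 14, 7, 3); Orbyt gets 6.
- Std2 → Nexon plays Beta (best of 1, 13, 10); Orbyt gets 1.
- Std3 → Nexon plays Beta (best of 8, 13, 2); Orbyt gets 5.
- Std4 → Nexon plays Beta (best of 6, 10, 4); Orbyt gets 11.
Maximizing over 6, 1, 5, 11, Orbyt chooses Std4. Subgame-perfect outcome: (Beta, Std4) with payoffs (10, 11).
Under simultaneous play:
Nexon's best replies: Std1→Alpha; Std2→Beta; Std3→Beta; Std4→Beta.
Orbyt's best replies: Alpha→Std2; Beta→Std4; Gamma→Std1.
The unique mutual best reply is (Beta, Std4), giving (10, 11).
Orbyt's commitment gain: 11 − 11 = 0.

0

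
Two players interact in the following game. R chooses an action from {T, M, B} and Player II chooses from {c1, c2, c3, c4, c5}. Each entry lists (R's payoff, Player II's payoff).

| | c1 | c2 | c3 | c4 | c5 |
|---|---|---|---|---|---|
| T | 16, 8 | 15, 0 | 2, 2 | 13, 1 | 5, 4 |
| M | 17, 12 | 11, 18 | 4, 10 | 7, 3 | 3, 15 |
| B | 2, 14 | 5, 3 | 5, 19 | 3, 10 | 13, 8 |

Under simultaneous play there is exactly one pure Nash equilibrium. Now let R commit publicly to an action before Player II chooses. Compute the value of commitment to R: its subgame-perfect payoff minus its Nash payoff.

Work backward from Player II's decision.
- T → Player II plays c1 (best of 8, 0, 2, 1, 4); R gets 16.
- M → Player II plays c2 (best of 12, 18, 10, 3, 15); R gets 11.
- B → Player II plays c3 (best of 14, 3, 19, 10, 8); R gets 5.
Among 16, 11, 5, the best is 16 at T. Subgame-perfect outcome: (T, c1) with payoffs (16, 8).
For the simultaneous game, intersect best replies.
R's best replies: c1→M; c2→T; c3→B; c4→T; c5→B.
Player II's best replies: T→c1; M→c2; B→c3.
Only (B, c3) has each player best-responding; Nash payoffs (5, 19).
R's commitment gain: 16 − 5 = 11.

11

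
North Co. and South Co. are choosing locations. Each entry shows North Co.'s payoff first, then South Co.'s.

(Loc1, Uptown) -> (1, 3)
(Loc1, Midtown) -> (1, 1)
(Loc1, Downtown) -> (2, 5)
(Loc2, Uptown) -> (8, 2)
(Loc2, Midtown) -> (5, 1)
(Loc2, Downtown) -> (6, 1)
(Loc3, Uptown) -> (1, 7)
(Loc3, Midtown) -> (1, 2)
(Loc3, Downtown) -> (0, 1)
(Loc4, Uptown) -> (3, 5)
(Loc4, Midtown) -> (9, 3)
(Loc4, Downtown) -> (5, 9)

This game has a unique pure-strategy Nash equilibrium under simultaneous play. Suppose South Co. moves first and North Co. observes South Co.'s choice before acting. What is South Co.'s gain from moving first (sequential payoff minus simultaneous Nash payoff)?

1

Work backward from North Co.'s decision.
- Uptown: BR = Loc2, leader payoff 2.
- Midtown: BR = Loc4, leader payoff 3.
- Downtown: BR = Loc2, leader payoff 1.
Among 2, 3, 1, the best is 3 at Midtown. Subgame-perfect outcome: (Loc4, Midtown) with payoffs (9, 3).
For the simultaneous game, intersect best replies.
North Co.'s best replies: Uptown→Loc2; Midtown→Loc4; Downtown→Loc2.
South Co.'s best replies: Loc1→Downtown; Loc2→Uptown; Loc3→Uptown; Loc4→Downtown.
The unique mutual best reply is (Loc2, Uptown), giving (8, 2).
South Co.'s commitment gain: 3 − 2 = 1.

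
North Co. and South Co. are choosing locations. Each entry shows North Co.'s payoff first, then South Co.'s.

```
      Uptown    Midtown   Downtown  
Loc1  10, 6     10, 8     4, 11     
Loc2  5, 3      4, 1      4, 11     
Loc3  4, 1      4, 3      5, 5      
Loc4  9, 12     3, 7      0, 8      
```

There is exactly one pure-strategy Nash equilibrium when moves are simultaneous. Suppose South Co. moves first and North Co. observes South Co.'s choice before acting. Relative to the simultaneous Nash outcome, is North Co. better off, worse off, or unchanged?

better off

Work backward from North Co.'s decision.
- Uptown: BR = Loc1, leader payoff 6.
- Midtown: BR = Loc1, leader payoff 8.
- Downtown: BR = Loc3, leader payoff 5.
Among 6, 8, 5, the best is 8 at Midtown. Subgame-perfect outcome: (Loc1, Midtown) with payoffs (10, 8).
Now find the simultaneous Nash equilibrium.
North Co.'s best replies: Uptown→Loc1; Midtown→Loc1; Downtown→Loc3.
South Co.'s best replies: Loc1→Downtown; Loc2→Downtown; Loc3→Downtown; Loc4→Uptown.
The unique mutual best reply is (Loc3, Downtown), giving (5, 5).
North Co. earns 10 sequentially versus 5 at the Nash outcome: better off.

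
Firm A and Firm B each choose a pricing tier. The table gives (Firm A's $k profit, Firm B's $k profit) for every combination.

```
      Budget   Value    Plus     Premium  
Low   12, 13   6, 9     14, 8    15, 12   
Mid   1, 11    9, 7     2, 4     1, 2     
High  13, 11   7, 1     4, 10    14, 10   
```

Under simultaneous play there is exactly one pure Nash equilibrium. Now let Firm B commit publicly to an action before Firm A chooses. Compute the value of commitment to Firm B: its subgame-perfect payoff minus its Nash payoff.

Firm A best-responds to each possible Firm B move:
- Budget: Firm A compares 12, 1, 13 and picks High; Firm B would get 11.
- Value: Firm A compares 6, 9, 7 and picks Mid; Firm B would get 7.
- Plus: Firm A compares 14, 2, 4 and picks Low; Firm B would get 8.
- Premium: Firm A compares 15, 1, 14 and picks Low; Firm B would get 12.
Maximizing over 11, 7, 8, 12, Firm B chooses Premium. Subgame-perfect outcome: (Low, Premium) with payoffs (15, 12).
Now find the simultaneous Nash equilibrium.
Firm A's best replies: Budget→High; Value→Mid; Plus→Low; Premium→Low.
Firm B's best replies: Low→Budget; Mid→Budget; High→Budget.
The unique mutual best reply is (High, Budget), giving (13, 11).
Firm B's commitment gain: 12 − 11 = 1.

1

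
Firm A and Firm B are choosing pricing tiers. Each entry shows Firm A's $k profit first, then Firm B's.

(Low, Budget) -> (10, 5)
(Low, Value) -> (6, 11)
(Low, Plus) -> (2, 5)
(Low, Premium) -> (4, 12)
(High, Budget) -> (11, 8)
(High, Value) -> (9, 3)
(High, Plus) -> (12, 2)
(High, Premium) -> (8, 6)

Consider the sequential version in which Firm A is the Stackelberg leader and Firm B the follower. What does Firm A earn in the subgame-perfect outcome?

Solve by backward induction (Firm A leads).
- Low: BR = Premium, leader payoff 4.
- High: BR = Budget, leader payoff 11.
Maximizing over 4, 11, Firm A chooses High. Subgame-perfect outcome: (High, Budget) with payoffs (11, 8).

11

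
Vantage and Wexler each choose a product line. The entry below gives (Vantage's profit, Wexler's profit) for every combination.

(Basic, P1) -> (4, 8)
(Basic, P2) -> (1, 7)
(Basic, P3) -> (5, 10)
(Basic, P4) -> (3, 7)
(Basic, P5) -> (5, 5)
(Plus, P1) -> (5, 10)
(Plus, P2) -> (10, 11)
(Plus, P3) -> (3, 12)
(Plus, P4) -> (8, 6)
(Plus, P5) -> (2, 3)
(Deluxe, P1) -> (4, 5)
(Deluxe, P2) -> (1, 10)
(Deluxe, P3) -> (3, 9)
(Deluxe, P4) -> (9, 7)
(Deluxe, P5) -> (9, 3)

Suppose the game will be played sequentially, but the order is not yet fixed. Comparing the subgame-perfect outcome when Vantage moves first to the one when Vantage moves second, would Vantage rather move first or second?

second

If Vantage leads: Wexler's best replies are Basic→P3, Plus→P3, Deluxe→P2; Vantage's induced payoffs 5, 3, 1; outcome (Basic, P3), payoffs (5, 10).
If Wexler leads: Vantage's best replies are P1→Plus, P2→Plus, P3→Basic, P4→Deluxe, P5→Deluxe; Wexler's induced payoffs 10, 11, 10, 7, 3; outcome (Plus, P2), payoffs (10, 11).
Vantage gets 5 moving first and 10 moving second, so Vantage prefers to move second.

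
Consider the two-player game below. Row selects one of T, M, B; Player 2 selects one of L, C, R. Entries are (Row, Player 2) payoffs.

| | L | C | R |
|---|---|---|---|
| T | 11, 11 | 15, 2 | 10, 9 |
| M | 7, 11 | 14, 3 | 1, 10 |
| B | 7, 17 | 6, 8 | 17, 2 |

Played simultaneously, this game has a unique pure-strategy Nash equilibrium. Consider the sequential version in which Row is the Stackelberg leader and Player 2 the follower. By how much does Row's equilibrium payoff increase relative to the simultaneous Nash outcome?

Solve by backward induction (Row leads).
- T: Player 2 compares 11, 2, 9 and picks L; Row would get 11.
- M: Player 2 compares 11, 3, 10 and picks L; Row would get 7.
- B: Player 2 compares 17, 8, 2 and picks L; Row would get 7.
Row's induced payoffs are 11, 7, 7, so Row commits to T. Subgame-perfect outcome: (T, L) with payoffs (11, 11).
For the simultaneous game, intersect best replies.
Row's best replies: L→T; C→T; R→B.
Player 2's best replies: T→L; M→L; B→L.
Only (T, L) has each player best-responding; Nash payoffs (11, 11).
Row's commitment gain: 11 − 11 = 0.

0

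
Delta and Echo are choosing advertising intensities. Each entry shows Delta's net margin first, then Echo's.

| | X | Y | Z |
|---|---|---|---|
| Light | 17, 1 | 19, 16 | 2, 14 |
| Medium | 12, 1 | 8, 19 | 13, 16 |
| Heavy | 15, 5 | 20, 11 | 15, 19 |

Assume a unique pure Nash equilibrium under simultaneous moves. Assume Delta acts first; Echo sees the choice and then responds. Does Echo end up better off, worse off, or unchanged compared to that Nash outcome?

Solve by backward induction (Delta leads).
- Light → Echo plays Y (best of 1, 16, 14); Delta gets 19.
- Medium → Echo plays Y (best of 1, 19, 16); Delta gets 8.
- Heavy → Echo plays Z (best of 5, 11, 19); Delta gets 15.
Delta's induced payoffs are 19, 8, 15, so Delta commits to Light. Subgame-perfect outcome: (Light, Y) with payoffs (19, 16).
Under simultaneous play:
Delta's best replies: X→Light; Y→Heavy; Z→Heavy.
Echo's best replies: Light→Y; Medium→Y; Heavy→Z.
Only (Heavy, Z) has each player best-responding; Nash payoffs (15, 19).
Echo earns 16 sequentially versus 19 at the Nash outcome: worse off.

worse off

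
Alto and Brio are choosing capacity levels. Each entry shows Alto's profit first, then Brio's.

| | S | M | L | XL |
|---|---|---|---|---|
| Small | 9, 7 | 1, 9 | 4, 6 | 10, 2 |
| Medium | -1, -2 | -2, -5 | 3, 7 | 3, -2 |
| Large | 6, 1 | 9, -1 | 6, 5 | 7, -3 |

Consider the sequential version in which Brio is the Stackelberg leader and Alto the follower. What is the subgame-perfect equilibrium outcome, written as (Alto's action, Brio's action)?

Backward induction with Brio moving first.
- S → Alto plays Small (best of 9, -1, 6); Brio gets 7.
- M → Alto plays Large (best of 1, -2, 9); Brio gets -1.
- L → Alto plays Large (best of 4, 3, 6); Brio gets 5.
- XL → Alto plays Small (best of 10, 3, 7); Brio gets 2.
Maximizing over 7, -1, 5, 2, Brio chooses S. Subgame-perfect outcome: (Small, S) with payoffs (9, 7).

(Small, S)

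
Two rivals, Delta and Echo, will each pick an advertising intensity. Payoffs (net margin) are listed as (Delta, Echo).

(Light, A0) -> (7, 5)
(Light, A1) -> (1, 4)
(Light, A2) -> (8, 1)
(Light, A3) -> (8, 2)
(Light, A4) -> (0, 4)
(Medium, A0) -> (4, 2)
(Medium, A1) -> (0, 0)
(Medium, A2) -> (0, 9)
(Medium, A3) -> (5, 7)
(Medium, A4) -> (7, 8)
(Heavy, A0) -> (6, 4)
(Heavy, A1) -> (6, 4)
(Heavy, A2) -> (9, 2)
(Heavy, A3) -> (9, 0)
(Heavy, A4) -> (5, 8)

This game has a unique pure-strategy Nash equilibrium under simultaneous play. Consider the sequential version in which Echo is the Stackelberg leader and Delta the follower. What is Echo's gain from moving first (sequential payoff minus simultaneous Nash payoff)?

Backward induction with Echo moving first.
- A0 → Delta plays Light (best of 7, 4, 6); Echo gets 5.
- A1 → Delta plays Heavy (best of 1, 0, 6); Echo gets 4.
- A2 → Delta plays Heavy (best of 8, 0, 9); Echo gets 2.
- A3 → Delta plays Heavy (best of 8, 5, 9); Echo gets 0.
- A4 → Delta plays Medium (best of 0, 7, 5); Echo gets 8.
Among 5, 4, 2, 0, 8, the best is 8 at A4. Subgame-perfect outcome: (Medium, A4) with payoffs (7, 8).
Under simultaneous play:
Delta's best replies: A0→Light; A1→Heavy; A2→Heavy; A3→Heavy; A4→Medium.
Echo's best replies: Light→A0; Medium→A2; Heavy→A4.
The unique mutual best reply is (Light, A0), giving (7, 5).
Echo's commitment gain: 8 − 5 = 3.

3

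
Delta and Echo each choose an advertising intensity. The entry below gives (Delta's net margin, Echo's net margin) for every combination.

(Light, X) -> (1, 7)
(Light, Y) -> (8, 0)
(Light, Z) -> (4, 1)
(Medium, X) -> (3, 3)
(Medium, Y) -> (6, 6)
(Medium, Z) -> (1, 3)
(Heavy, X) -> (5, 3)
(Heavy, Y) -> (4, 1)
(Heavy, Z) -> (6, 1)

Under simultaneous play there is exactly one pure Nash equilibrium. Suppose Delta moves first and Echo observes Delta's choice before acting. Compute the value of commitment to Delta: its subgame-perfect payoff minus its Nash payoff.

1

Work backward from Echo's decision.
- Light: Echo compares 7, 0, 1 and picks X; Delta would get 1.
- Medium: Echo compares 3, 6, 3 and picks Y; Delta would get 6.
- Heavy: Echo compares 3, 1, 1 and picks X; Delta would get 5.
Delta's induced payoffs are 1, 6, 5, so Delta commits to Medium. Subgame-perfect outcome: (Medium, Y) with payoffs (6, 6).
Under simultaneous play:
Delta's best replies: X→Heavy; Y→Light; Z→Heavy.
Echo's best replies: Light→X; Medium→Y; Heavy→X.
Only (Heavy, X) has each player best-responding; Nash payoffs (5, 3).
Delta's commitment gain: 6 − 5 = 1.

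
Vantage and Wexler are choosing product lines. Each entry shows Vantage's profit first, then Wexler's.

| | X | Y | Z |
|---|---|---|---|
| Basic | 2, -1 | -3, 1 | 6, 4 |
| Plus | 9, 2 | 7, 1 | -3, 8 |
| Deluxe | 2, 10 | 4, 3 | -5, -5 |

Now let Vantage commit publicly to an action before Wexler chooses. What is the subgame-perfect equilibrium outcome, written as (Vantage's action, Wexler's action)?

Backward induction with Vantage moving first.
- Basic: BR = Z, leader payoff 6.
- Plus: BR = Z, leader payoff -3.
- Deluxe: BR = X, leader payoff 2.
Vantage's induced payoffs are 6, -3, 2, so Vantage commits to Basic. Subgame-perfect outcome: (Basic, Z) with payoffs (6, 4).

(Basic, Z)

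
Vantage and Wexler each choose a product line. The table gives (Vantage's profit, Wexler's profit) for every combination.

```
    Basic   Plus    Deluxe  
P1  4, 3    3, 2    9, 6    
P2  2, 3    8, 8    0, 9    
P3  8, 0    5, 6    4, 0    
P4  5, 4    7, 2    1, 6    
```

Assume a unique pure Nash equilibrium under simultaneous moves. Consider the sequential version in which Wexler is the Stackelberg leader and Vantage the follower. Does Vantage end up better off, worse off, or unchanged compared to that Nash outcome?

Backward induction with Wexler moving first.
- Basic → Vantage plays P3 (best of 4, 2, 8, 5); Wexler gets 0.
- Plus → Vantage plays P2 (best of 3, 8, 5, 7); Wexler gets 8.
- Deluxe → Vantage plays P1 (best of 9, 0, 4, 1); Wexler gets 6.
Among 0, 8, 6, the best is 8 at Plus. Subgame-perfect outcome: (P2, Plus) with payoffs (8, 8).
Under simultaneous play:
Vantage's best replies: Basic→P3; Plus→P2; Deluxe→P1.
Wexler's best replies: P1→Deluxe; P2→Deluxe; P3→Plus; P4→Deluxe.
The unique mutual best reply is (P1, Deluxe), giving (9, 6).
Vantage earns 8 sequentially versus 9 at the Nash outcome: worse off.

worse off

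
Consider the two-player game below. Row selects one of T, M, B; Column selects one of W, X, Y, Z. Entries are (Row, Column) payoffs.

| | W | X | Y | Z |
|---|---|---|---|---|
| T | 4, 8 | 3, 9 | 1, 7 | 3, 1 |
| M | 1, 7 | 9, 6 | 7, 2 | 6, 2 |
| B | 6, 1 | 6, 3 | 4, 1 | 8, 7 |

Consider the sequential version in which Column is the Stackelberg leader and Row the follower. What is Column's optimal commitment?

Work backward from Row's decision.
- W: BR = B, leader payoff 1.
- X: BR = M, leader payoff 6.
- Y: BR = M, leader payoff 2.
- Z: BR = B, leader payoff 7.
Among 1, 6, 2, 7, the best is 7 at Z. Subgame-perfect outcome: (B, Z) with payoffs (8, 7).

Z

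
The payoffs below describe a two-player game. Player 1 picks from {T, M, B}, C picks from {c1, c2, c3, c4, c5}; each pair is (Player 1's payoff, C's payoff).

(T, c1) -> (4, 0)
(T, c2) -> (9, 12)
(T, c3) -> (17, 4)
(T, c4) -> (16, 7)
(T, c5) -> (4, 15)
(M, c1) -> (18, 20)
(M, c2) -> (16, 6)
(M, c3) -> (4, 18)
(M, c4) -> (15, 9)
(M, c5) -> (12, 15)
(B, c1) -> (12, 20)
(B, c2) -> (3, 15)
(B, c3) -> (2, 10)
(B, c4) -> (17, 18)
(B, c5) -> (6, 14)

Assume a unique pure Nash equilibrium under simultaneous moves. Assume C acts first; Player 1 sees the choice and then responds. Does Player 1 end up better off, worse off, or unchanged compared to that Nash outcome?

Solve by backward induction (C leads).
- c1 → Player 1 plays M (best of 4, 18, 12); C gets 20.
- c2 → Player 1 plays M (best of 9, 16, 3); C gets 6.
- c3 → Player 1 plays T (best of 17, 4, 2); C gets 4.
- c4 → Player 1 plays B (best of 16, 15, 17); C gets 18.
- c5 → Player 1 plays M (best of 4, 12, 6); C gets 15.
Maximizing over 20, 6, 4, 18, 15, C chooses c1. Subgame-perfect outcome: (M, c1) with payoffs (18, 20).
For the simultaneous game, intersect best replies.
Player 1's best replies: c1→M; c2→M; c3→T; c4→B; c5→M.
C's best replies: T→c5; M→c1; B→c1.
Only (M, c1) has each player best-responding; Nash payoffs (18, 20).
Player 1 earns 18 sequentially versus 18 at the Nash outcome: unchanged.

unchanged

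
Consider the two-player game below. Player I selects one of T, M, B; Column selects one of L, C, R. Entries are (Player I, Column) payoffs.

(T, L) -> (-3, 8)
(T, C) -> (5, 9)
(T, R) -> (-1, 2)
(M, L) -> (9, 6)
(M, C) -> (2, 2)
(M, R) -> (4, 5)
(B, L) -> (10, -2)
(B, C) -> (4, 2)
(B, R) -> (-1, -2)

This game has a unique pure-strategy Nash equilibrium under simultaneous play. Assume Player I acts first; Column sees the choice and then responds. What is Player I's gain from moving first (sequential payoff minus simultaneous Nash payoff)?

4

Solve by backward induction (Player I leads).
- T → Column plays C (best of 8, 9, 2); Player I gets 5.
- M → Column plays L (best of 6, 2, 5); Player I gets 9.
- B → Column plays C (best of -2, 2, -2); Player I gets 4.
Among 5, 9, 4, the best is 9 at M. Subgame-perfect outcome: (M, L) with payoffs (9, 6).
Under simultaneous play:
Player I's best replies: L→B; C→T; R→M.
Column's best replies: T→C; M→L; B→C.
Only (T, C) has each player best-responding; Nash payoffs (5, 9).
Player I's commitment gain: 9 − 5 = 4.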